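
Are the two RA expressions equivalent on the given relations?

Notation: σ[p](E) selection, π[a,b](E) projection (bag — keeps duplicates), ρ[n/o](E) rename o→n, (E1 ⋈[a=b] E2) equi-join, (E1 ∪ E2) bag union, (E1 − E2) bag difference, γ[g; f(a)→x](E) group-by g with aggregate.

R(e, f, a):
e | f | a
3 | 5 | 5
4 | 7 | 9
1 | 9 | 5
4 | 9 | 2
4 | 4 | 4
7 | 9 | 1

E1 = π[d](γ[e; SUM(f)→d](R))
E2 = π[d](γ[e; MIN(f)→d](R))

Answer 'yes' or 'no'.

E1 row counts bottom-up:
  R → 6
  γ[e; SUM(f)→d](R) → 4
  π[d](γ[e; SUM(f)→d](R)) → 4
E2 row counts bottom-up:
  R → 6
  γ[e; MIN(f)→d](R) → 4
  π[d](γ[e; MIN(f)→d](R)) → 4

E1 result:
d
5
9
9
20
E2 result:
d
4
5
9
9
Witness: (20,) appears 1× in E1 but 0× in E2.

no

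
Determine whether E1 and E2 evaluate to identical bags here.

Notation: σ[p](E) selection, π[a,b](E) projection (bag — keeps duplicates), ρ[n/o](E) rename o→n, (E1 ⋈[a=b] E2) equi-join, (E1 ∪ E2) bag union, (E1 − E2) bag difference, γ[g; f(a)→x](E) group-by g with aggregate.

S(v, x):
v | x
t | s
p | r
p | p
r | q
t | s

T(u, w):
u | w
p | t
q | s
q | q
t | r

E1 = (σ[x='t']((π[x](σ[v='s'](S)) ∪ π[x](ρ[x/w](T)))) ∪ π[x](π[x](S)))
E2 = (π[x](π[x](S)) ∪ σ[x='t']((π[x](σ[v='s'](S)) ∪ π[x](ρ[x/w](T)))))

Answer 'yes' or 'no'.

E1 per-node cardinality:
  S → 5
  σ[v='s'](S) → 0
  π[x](σ[v='s'](S)) → 0
  T → 4
  ρ[x/w](T) → 4
  π[x](ρ[x/w](T)) → 4
  (π[x](σ[v='s'](S)) ∪ π[x](ρ[x/w](T))) → 4
  σ[x='t']((π[x](σ[v='s'](S)) ∪ π[x](ρ[x/w](T)))) → 1
  S → 5
  π[x](S) → 5
  π[x](π[x](S)) → 5
  (σ[x='t']((π[x](σ[v='s'](S)) ∪ π[x](ρ[x/w](T)))) ∪ π[x](π[x](S))) → 6
E2 per-node cardinality:
  S → 5
  π[x](S) → 5
  π[x](π[x](S)) → 5
  S → 5
  σ[v='s'](S) → 0
  π[x](σ[v='s'](S)) → 0
  T → 4
  ρ[x/w](T) → 4
  π[x](ρ[x/w](T)) → 4
  (π[x](σ[v='s'](S)) ∪ π[x](ρ[x/w](T))) → 4
  σ[x='t']((π[x](σ[v='s'](S)) ∪ π[x](ρ[x/w](T)))) → 1
  (π[x](π[x](S)) ∪ σ[x='t']((π[x](σ[v='s'](S)) ∪ π[x](ρ[x/w](T))))) → 6

E1 and E2 produce the same multiset:
x
p
q
r
s
s
t

yes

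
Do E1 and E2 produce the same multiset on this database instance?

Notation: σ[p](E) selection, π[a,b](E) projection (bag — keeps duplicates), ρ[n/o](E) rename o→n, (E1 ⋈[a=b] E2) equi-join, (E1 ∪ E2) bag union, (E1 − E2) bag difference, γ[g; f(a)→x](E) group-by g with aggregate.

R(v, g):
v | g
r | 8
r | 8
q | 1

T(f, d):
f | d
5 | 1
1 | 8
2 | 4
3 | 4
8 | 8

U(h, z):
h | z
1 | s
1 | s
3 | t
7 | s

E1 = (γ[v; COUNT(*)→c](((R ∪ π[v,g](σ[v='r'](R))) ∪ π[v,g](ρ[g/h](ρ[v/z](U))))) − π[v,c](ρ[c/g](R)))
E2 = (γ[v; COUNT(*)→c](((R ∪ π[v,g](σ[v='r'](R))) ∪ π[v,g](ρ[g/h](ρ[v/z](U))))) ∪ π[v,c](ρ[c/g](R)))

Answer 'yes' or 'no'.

E1 stepwise |·|:
  R → 3
  R → 3
  σ[v='r'](R) → 2
  π[v,g](σ[v='r'](R)) → 2
  (R ∪ π[v,g](σ[v='r'](R))) → 5
  U → 4
  ρ[v/z](U) → 4
  ρ[g/h](ρ[v/z](U)) → 4
  π[v,g](ρ[g/h](ρ[v/z](U))) → 4
  ((R ∪ π[v,g](σ[v='r'](R))) ∪ π[v,g](ρ[g/h](ρ[v/z](U)))) → 9
  γ[v; COUNT(*)→c](((R ∪ π[v,g](σ[v='r'](R))) ∪ π[v,g](ρ[g/h](ρ[v/z](U))))) → 4
  R → 3
  ρ[c/g](R) → 3
  π[v,c](ρ[c/g](R)) → 3
  (γ[v; COUNT(*)→c](((R ∪ π[v,g](σ[v='r'](R))) ∪ π[v,g](ρ[g/h](ρ[v/z](U))))) − π[v,c](ρ[c/g](R))) → 3
E2 stepwise |·|:
  R → 3
  R → 3
  σ[v='r'](R) → 2
  π[v,g](σ[v='r'](R)) → 2
  (R ∪ π[v,g](σ[v='r'](R))) → 5
  U → 4
  ρ[v/z](U) → 4
  ρ[g/h](ρ[v/z](U)) → 4
  π[v,g](ρ[g/h](ρ[v/z](U))) → 4
  ((R ∪ π[v,g](σ[v='r'](R))) ∪ π[v,g](ρ[g/h](ρ[v/z](U)))) → 9
  γ[v; COUNT(*)→c](((R ∪ π[v,g](σ[v='r'](R))) ∪ π[v,g](ρ[g/h](ρ[v/z](U))))) → 4
  R → 3
  ρ[c/g](R) → 3
  π[v,c](ρ[c/g](R)) → 3
  (γ[v; COUNT(*)→c](((R ∪ π[v,g](σ[v='r'](R))) ∪ π[v,g](ρ[g/h](ρ[v/z](U))))) ∪ π[v,c](ρ[c/g](R))) → 7

E1 result:
v | c
r | 4
s | 3
t | 1
E2 result:
v | c
q | 1
q | 1
r | 4
r | 8
r | 8
s | 3
t | 1
Witness: ('q', 1) appears 0× in E1 but 2× in E2.

no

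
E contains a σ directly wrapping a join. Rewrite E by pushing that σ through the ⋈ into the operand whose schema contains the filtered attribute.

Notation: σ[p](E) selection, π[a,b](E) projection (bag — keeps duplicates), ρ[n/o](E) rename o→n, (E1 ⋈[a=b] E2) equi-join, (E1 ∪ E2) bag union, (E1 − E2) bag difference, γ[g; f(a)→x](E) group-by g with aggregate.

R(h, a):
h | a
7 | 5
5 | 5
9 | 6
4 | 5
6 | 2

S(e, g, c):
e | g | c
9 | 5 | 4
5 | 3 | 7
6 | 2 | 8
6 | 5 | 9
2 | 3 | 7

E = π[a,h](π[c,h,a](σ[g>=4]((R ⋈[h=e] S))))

σ filters on g, owned by the right side.
E' = π[a,h](π[c,h,a]((R ⋈[h=e] σ[g>=4](S))))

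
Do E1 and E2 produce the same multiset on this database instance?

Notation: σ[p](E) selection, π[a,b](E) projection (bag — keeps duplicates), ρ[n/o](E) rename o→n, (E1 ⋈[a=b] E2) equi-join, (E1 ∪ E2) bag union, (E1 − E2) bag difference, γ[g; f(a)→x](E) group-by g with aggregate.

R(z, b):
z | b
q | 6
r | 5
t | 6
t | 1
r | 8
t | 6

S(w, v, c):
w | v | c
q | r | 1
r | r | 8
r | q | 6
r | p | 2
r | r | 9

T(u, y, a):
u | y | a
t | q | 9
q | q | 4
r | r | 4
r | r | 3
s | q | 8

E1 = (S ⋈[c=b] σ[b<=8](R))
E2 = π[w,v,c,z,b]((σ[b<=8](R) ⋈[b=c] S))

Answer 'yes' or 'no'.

E1 row counts bottom-up:
  S → 5
  R → 6
  σ[b<=8](R) → 6
  (S ⋈[c=b] σ[b<=8](R)) → 5
E2 row counts bottom-up:
  R → 6
  σ[b<=8](R) → 6
  S → 5
  (σ[b<=8](R) ⋈[b=c] S) → 5
  π[w,v,c,z,b]((σ[b<=8](R) ⋈[b=c] S)) → 5

E1 and E2 produce the same multiset:
w | v | c | z | b
q | r | 1 | t | 1
r | q | 6 | q | 6
r | q | 6 | t | 6
r | q | 6 | t | 6
r | r | 8 | r | 8

yes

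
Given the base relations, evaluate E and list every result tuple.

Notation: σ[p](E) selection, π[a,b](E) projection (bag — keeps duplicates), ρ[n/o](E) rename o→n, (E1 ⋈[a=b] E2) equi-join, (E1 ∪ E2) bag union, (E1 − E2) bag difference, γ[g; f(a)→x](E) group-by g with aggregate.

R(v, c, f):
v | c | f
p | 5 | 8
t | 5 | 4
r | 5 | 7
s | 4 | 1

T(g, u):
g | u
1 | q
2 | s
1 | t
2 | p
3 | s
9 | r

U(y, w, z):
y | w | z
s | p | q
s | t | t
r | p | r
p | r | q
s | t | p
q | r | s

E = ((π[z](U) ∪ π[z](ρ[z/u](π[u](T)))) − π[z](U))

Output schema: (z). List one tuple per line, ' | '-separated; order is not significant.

Stepwise |·|:
  U → 6
  π[z](U) → 6
  T → 6
  π[u](T) → 6
  ρ[z/u](π[u](T)) → 6
  π[z](ρ[z/u](π[u](T))) → 6
  (π[z](U) ∪ π[z](ρ[z/u](π[u](T)))) → 12
  U → 6
  π[z](U) → 6
  ((π[z](U) ∪ π[z](ρ[z/u](π[u](T)))) − π[z](U)) → 6

== RESULT ==
z
p
q
r
s
s
t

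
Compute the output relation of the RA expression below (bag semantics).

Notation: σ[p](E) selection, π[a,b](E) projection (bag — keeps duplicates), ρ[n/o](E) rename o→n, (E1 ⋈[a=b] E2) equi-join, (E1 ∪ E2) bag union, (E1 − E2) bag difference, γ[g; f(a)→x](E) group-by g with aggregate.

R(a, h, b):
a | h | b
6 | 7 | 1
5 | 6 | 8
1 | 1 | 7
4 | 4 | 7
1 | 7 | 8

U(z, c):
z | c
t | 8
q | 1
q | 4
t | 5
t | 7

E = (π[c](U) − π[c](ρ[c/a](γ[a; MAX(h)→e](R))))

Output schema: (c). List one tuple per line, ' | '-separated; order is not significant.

Row counts bottom-up:
  U → 5
  π[c](U) → 5
  R → 5
  γ[a; MAX(h)→e](R) → 4
  ρ[c/a](γ[a; MAX(h)→e](R)) → 4
  π[c](ρ[c/a](γ[a; MAX(h)→e](R))) → 4
  (π[c](U) − π[c](ρ[c/a](γ[a; MAX(h)→e](R)))) → 2

== RESULT ==
c
7
8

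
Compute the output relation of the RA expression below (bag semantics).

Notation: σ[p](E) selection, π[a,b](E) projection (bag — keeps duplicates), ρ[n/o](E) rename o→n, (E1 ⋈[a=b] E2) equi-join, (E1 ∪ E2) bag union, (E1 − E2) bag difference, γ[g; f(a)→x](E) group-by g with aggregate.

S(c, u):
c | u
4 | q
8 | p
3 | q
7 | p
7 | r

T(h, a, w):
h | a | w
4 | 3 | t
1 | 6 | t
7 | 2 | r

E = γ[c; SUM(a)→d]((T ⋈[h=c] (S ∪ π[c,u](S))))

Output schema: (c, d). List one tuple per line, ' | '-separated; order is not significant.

Row counts bottom-up:
  T → 3
  S → 5
  S → 5
  π[c,u](S) → 5
  (S ∪ π[c,u](S)) → 10
  (T ⋈[h=c] (S ∪ π[c,u](S))) → 6
  γ[c; SUM(a)→d]((T ⋈[h=c] (S ∪ π[c,u](S)))) → 2

== RESULT ==
c | d
4 | 6
7 | 8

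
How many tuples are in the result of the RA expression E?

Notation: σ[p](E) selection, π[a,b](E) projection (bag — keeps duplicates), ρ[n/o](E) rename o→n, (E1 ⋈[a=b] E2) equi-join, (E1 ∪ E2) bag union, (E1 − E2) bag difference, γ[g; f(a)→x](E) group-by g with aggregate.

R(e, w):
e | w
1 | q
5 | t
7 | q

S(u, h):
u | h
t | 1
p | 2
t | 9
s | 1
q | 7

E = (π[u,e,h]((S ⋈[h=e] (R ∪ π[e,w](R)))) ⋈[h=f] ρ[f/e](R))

Stepwise |·|:
  S → 5
  R → 3
  R → 3
  π[e,w](R) → 3
  (R ∪ π[e,w](R)) → 6
  (S ⋈[h=e] (R ∪ π[e,w](R))) → 6
  π[u,e,h]((S ⋈[h=e] (R ∪ π[e,w](R)))) → 6
  R → 3
  ρ[f/e](R) → 3
  (π[u,e,h]((S ⋈[h=e] (R ∪ π[e,w](R)))) ⋈[h=f] ρ[f/e](R)) → 6

|E| = 6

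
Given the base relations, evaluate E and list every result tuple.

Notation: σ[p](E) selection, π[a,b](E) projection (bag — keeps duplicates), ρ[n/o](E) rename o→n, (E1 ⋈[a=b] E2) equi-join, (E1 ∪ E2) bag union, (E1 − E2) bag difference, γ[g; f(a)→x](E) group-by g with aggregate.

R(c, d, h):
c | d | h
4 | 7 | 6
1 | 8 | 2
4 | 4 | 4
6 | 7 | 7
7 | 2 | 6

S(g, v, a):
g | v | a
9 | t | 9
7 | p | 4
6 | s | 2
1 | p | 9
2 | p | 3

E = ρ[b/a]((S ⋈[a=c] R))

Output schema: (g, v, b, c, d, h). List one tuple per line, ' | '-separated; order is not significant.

Stepwise |·|:
  S → 5
  R → 5
  (S ⋈[a=c] R) → 2
  ρ[b/a]((S ⋈[a=c] R)) → 2

== RESULT ==
g | v | b | c | d | h
7 | p | 4 | 4 | 4 | 4
7 | p | 4 | 4 | 7 | 6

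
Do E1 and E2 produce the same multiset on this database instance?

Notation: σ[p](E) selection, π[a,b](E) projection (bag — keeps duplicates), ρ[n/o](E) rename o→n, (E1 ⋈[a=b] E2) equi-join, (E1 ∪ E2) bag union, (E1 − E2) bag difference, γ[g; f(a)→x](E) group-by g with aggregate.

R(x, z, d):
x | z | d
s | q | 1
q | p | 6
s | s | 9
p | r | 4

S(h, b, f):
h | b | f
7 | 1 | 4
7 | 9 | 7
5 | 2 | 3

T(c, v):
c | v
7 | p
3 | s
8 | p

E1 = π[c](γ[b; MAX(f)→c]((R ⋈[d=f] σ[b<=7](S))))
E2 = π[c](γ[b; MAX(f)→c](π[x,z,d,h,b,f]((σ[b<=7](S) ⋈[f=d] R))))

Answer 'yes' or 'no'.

E1 subexpression sizes:
  R → 4
  S → 3
  σ[b<=7](S) → 2
  (R ⋈[d=f] σ[b<=7](S)) → 1
  γ[b; MAX(f)→c]((R ⋈[d=f] σ[b<=7](S))) → 1
  π[c](γ[b; MAX(f)→c]((R ⋈[d=f] σ[b<=7](S)))) → 1
E2 subexpression sizes:
  S → 3
  σ[b<=7](S) → 2
  R → 4
  (σ[b<=7](S) ⋈[f=d] R) → 1
  π[x,z,d,h,b,f]((σ[b<=7](S) ⋈[f=d] R)) → 1
  γ[b; MAX(f)→c](π[x,z,d,h,b,f]((σ[b<=7](S) ⋈[f=d] R))) → 1
  π[c](γ[b; MAX(f)→c](π[x,z,d,h,b,f]((σ[b<=7](S) ⋈[f=d] R)))) → 1

E1 and E2 produce the same multiset:
c
4

yes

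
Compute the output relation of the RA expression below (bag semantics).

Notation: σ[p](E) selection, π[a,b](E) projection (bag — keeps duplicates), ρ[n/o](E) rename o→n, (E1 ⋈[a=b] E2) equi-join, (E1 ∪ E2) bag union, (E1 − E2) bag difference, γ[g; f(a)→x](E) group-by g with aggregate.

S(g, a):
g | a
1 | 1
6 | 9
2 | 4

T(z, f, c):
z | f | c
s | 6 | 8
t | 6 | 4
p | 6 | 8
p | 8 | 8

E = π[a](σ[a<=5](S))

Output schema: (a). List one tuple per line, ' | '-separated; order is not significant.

Stepwise |·|:
  S → 3
  σ[a<=5](S) → 2
  π[a](σ[a<=5](S)) → 2

== RESULT ==
a
1
4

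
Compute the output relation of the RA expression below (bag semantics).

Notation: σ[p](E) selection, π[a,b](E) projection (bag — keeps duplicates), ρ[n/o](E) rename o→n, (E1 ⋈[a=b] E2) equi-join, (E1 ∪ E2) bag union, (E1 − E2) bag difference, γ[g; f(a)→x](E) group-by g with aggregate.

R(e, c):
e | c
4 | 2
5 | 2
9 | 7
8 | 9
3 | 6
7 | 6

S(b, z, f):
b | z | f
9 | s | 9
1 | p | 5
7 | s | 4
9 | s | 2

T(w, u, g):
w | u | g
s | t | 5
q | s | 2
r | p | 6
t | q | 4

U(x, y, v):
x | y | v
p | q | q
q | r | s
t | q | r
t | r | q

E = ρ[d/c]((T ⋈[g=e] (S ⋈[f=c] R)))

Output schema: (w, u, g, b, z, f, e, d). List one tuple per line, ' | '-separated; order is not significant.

Stepwise |·|:
  T → 4
  S → 4
  R → 6
  (S ⋈[f=c] R) → 3
  (T ⋈[g=e] (S ⋈[f=c] R)) → 2
  ρ[d/c]((T ⋈[g=e] (S ⋈[f=c] R))) → 2

== RESULT ==
w | u | g | b | z | f | e | d
s | t | 5 | 9 | s | 2 | 5 | 2
t | q | 4 | 9 | s | 2 | 4 | 2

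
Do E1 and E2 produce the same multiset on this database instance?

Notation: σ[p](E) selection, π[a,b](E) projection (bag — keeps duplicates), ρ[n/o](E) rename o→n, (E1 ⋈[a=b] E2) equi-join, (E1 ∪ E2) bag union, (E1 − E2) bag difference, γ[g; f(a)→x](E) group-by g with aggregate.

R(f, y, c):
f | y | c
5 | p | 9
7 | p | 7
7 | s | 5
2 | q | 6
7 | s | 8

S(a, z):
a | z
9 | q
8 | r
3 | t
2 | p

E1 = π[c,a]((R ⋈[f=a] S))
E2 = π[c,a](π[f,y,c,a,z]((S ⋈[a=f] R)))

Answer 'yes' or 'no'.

E1 per-node cardinality:
  R → 5
  S → 4
  (R ⋈[f=a] S) → 1
  π[c,a]((R ⋈[f=a] S)) → 1
E2 per-node cardinality:
  S → 4
  R → 5
  (S ⋈[a=f] R) → 1
  π[f,y,c,a,z]((S ⋈[a=f] R)) → 1
  π[c,a](π[f,y,c,a,z]((S ⋈[a=f] R))) → 1

E1 and E2 produce the same multiset:
c | a
6 | 2

yes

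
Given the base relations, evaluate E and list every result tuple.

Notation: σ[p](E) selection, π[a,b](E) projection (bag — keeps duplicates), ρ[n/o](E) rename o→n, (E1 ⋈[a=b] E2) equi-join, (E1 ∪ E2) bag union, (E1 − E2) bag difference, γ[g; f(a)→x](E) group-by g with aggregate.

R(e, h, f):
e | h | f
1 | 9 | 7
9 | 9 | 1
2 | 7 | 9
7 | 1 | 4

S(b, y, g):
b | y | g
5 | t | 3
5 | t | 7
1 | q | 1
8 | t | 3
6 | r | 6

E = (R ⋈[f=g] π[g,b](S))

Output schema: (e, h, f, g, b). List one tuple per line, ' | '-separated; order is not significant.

Stepwise |·|:
  R → 4
  S → 5
  π[g,b](S) → 5
  (R ⋈[f=g] π[g,b](S)) → 2

== RESULT ==
e | h | f | g | b
1 | 9 | 7 | 7 | 5
9 | 9 | 1 | 1 | 1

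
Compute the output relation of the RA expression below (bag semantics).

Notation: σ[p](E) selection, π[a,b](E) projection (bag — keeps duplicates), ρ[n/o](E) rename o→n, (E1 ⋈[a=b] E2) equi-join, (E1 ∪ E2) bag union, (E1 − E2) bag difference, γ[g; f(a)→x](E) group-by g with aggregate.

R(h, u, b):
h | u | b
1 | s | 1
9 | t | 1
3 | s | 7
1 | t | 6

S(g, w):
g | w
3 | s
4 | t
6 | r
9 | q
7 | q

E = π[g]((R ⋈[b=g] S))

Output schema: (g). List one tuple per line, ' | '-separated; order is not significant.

Stepwise |·|:
  R → 4
  S → 5
  (R ⋈[b=g] S) → 2
  π[g]((R ⋈[b=g] S)) → 2

== RESULT ==
g
6
7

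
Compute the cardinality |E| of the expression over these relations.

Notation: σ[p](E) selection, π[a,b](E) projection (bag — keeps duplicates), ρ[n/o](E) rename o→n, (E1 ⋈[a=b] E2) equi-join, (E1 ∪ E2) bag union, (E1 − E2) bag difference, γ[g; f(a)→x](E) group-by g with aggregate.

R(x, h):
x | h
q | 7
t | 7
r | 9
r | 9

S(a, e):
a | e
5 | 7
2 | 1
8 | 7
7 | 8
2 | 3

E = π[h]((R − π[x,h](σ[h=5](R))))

Stepwise |·|:
  R → 4
  R → 4
  σ[h=5](R) → 0
  π[x,h](σ[h=5](R)) → 0
  (R − π[x,h](σ[h=5](R))) → 4
  π[h]((R − π[x,h](σ[h=5](R)))) → 4

|E| = 4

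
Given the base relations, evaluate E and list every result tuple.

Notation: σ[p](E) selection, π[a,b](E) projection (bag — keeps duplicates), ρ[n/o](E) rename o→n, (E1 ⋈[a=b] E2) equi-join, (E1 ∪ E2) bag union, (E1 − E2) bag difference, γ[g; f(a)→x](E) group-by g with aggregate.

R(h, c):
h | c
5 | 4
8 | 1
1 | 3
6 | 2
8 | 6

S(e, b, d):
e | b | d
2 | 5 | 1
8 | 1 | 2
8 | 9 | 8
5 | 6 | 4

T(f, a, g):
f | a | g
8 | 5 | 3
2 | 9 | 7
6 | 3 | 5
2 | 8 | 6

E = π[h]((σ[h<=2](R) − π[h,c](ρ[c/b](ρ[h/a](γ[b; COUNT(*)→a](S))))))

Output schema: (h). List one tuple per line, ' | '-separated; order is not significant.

Subexpression sizes:
  R → 5
  σ[h<=2](R) → 1
  S → 4
  γ[b; COUNT(*)→a](S) → 4
  ρ[h/a](γ[b; COUNT(*)→a](S)) → 4
  ρ[c/b](ρ[h/a](γ[b; COUNT(*)→a](S))) → 4
  π[h,c](ρ[c/b](ρ[h/a](γ[b; COUNT(*)→a](S)))) → 4
  (σ[h<=2](R) − π[h,c](ρ[c/b](ρ[h/a](γ[b; COUNT(*)→a](S))))) → 1
  π[h]((σ[h<=2](R) − π[h,c](ρ[c/b](ρ[h/a](γ[b; COUNT(*)→a](S)))))) → 1

== RESULT ==
h
1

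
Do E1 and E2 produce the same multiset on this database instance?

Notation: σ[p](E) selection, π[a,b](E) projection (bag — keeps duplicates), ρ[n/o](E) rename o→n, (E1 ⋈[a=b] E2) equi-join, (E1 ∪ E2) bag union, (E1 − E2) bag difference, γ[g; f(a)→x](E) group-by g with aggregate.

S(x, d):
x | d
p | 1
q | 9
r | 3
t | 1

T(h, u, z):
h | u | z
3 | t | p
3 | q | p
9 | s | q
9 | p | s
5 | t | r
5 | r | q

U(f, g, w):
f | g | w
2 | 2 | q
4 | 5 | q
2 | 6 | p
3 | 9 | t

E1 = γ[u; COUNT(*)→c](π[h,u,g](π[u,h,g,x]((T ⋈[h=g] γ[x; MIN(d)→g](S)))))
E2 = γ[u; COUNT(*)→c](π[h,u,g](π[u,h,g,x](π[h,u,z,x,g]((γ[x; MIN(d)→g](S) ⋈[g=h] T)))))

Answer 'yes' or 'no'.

E1 subexpression sizes:
  T → 6
  S → 4
  γ[x; MIN(d)→g](S) → 4
  (T ⋈[h=g] γ[x; MIN(d)→g](S)) → 4
  π[u,h,g,x]((T ⋈[h=g] γ[x; MIN(d)→g](S))) → 4
  π[h,u,g](π[u,h,g,x]((T ⋈[h=g] γ[x; MIN(d)→g](S)))) → 4
  γ[u; COUNT(*)→c](π[h,u,g](π[u,h,g,x]((T ⋈[h=g] γ[x; MIN(d)→g](S))))) → 4
E2 subexpression sizes:
  S → 4
  γ[x; MIN(d)→g](S) → 4
  T → 6
  (γ[x; MIN(d)→g](S) ⋈[g=h] T) → 4
  π[h,u,z,x,g]((γ[x; MIN(d)→g](S) ⋈[g=h] T)) → 4
  π[u,h,g,x](π[h,u,z,x,g]((γ[x; MIN(d)→g](S) ⋈[g=h] T))) → 4
  π[h,u,g](π[u,h,g,x](π[h,u,z,x,g]((γ[x; MIN(d)→g](S) ⋈[g=h] T)))) → 4
  γ[u; COUNT(*)→c](π[h,u,g](π[u,h,g,x](π[h,u,z,x,g]((γ[x; MIN(d)→g](S) ⋈[g=h] T))))) → 4

E1 and E2 produce the same multiset:
u | c
p | 1
q | 1
s | 1
t | 1

yes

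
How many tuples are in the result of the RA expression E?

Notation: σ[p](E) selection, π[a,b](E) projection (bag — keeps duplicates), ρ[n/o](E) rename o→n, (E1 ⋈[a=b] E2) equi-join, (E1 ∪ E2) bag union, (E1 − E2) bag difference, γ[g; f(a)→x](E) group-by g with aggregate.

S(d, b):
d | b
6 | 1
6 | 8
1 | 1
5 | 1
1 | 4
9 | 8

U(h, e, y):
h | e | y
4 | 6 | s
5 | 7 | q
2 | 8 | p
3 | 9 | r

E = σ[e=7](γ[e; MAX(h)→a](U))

Per-node cardinality:
  U → 4
  γ[e; MAX(h)→a](U) → 4
  σ[e=7](γ[e; MAX(h)→a](U)) → 1

|E| = 1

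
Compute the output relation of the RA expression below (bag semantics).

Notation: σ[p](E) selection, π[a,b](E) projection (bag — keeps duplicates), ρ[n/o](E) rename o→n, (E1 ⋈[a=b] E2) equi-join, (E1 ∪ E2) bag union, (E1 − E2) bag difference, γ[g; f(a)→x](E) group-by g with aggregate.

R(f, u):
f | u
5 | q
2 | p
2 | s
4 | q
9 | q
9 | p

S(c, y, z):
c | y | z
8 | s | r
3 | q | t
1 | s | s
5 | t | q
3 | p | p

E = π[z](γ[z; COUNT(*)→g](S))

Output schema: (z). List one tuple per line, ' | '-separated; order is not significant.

Per-node cardinality:
  S → 5
  γ[z; COUNT(*)→g](S) → 5
  π[z](γ[z; COUNT(*)→g](S)) → 5

== RESULT ==
z
p
q
r
s
t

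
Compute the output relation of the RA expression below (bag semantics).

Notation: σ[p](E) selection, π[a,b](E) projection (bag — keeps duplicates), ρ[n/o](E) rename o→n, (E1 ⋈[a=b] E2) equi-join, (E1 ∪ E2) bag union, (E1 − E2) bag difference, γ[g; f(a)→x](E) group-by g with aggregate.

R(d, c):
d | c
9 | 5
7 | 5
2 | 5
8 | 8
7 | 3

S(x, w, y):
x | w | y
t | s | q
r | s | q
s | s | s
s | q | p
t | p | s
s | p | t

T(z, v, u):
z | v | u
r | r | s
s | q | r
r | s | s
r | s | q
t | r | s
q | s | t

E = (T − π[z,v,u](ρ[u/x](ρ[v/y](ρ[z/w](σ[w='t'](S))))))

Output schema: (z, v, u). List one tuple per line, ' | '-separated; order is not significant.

Row counts bottom-up:
  T → 6
  S → 6
  σ[w='t'](S) → 0
  ρ[z/w](σ[w='t'](S)) → 0
  ρ[v/y](ρ[z/w](σ[w='t'](S))) → 0
  ρ[u/x](ρ[v/y](ρ[z/w](σ[w='t'](S)))) → 0
  π[z,v,u](ρ[u/x](ρ[v/y](ρ[z/w](σ[w='t'](S))))) → 0
  (T − π[z,v,u](ρ[u/x](ρ[v/y](ρ[z/w](σ[w='t'](S)))))) → 6

== RESULT ==
z | v | u
q | s | t
r | r | s
r | s | q
r | s | s
s | q | r
t | r | s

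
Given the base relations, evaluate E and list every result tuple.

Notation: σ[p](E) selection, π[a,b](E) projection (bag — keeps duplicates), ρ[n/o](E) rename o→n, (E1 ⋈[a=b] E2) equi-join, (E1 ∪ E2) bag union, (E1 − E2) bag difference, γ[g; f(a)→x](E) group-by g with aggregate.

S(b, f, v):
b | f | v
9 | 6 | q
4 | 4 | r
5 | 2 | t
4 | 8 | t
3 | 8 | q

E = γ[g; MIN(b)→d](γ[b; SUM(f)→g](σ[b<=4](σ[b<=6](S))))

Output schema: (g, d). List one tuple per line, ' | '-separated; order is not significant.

Stepwise |·|:
  S → 5
  σ[b<=6](S) → 4
  σ[b<=4](σ[b<=6](S)) → 3
  γ[b; SUM(f)→g](σ[b<=4](σ[b<=6](S))) → 2
  γ[g; MIN(b)→d](γ[b; SUM(f)→g](σ[b<=4](σ[b<=6](S)))) → 2

== RESULT ==
g | d
8 | 3
12 | 4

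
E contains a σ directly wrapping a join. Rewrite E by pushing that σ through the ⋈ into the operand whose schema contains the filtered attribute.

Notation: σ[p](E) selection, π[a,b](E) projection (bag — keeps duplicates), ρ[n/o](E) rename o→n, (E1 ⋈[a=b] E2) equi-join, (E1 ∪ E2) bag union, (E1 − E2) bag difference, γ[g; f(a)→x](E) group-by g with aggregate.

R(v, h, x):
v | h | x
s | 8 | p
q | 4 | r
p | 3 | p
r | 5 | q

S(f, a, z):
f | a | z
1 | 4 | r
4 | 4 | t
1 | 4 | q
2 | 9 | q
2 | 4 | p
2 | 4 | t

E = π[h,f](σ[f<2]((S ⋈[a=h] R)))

σ filters on f, owned by the left side.
E' = π[h,f]((σ[f<2](S) ⋈[a=h] R))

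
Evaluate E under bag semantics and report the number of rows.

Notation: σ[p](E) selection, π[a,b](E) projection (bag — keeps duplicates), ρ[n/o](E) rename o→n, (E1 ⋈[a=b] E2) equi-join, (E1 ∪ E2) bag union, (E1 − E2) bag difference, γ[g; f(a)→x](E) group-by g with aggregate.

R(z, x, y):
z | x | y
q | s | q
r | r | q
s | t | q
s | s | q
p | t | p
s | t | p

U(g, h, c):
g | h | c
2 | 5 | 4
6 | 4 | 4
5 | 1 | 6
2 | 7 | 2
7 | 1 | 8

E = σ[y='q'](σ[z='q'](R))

Stepwise |·|:
  R → 6
  σ[z='q'](R) → 1
  σ[y='q'](σ[z='q'](R)) → 1

|E| = 1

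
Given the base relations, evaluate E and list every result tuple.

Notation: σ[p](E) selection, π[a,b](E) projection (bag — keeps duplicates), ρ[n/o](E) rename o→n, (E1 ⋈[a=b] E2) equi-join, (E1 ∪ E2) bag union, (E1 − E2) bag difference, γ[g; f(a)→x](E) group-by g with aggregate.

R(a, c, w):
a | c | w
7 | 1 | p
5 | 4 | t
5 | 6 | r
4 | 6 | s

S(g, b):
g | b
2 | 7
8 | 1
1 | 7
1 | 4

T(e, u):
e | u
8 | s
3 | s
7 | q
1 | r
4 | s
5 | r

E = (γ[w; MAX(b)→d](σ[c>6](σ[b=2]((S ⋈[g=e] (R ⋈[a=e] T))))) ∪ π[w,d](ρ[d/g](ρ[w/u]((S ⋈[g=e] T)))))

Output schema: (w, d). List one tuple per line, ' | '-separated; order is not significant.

Row counts bottom-up:
  S → 4
  R → 4
  T → 6
  (R ⋈[a=e] T) → 4
  (S ⋈[g=e] (R ⋈[a=e] T)) → 0
  σ[b=2]((S ⋈[g=e] (R ⋈[a=e] T))) → 0
  σ[c>6](σ[b=2]((S ⋈[g=e] (R ⋈[a=e] T)))) → 0
  γ[w; MAX(b)→d](σ[c>6](σ[b=2]((S ⋈[g=e] (R ⋈[a=e] T))))) → 0
  S → 4
  T → 6
  (S ⋈[g=e] T) → 3
  ρ[w/u]((S ⋈[g=e] T)) → 3
  ρ[d/g](ρ[w/u]((S ⋈[g=e] T))) → 3
  π[w,d](ρ[d/g](ρ[w/u]((S ⋈[g=e] T)))) → 3
  (γ[w; MAX(b)→d](σ[c>6](σ[b=2]((S ⋈[g=e] (R ⋈[a=e] T))))) ∪ π[w,d](ρ[d/g](ρ[w/u]((S ⋈[g=e] T))))) → 3

== RESULT ==
w | d
r | 1
r | 1
s | 8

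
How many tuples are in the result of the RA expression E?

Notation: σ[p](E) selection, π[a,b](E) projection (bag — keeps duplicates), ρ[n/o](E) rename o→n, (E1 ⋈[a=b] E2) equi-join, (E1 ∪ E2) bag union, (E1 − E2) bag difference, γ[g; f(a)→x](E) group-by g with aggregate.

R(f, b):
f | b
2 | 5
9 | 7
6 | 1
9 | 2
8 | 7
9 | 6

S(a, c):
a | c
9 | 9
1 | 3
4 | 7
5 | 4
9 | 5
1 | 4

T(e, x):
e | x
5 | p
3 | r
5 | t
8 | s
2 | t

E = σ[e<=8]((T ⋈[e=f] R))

Stepwise |·|:
  T → 5
  R → 6
  (T ⋈[e=f] R) → 2
  σ[e<=8]((T ⋈[e=f] R)) → 2

|E| = 2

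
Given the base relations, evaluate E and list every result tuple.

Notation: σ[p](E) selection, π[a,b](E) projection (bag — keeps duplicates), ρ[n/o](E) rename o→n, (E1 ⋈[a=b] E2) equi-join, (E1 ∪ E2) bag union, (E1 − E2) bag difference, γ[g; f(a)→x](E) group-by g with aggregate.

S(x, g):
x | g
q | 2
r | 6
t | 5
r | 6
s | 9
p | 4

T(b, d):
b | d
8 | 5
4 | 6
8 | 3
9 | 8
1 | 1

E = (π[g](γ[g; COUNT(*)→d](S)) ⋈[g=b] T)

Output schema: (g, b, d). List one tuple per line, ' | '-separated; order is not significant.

Subexpression sizes:
  S → 6
  γ[g; COUNT(*)→d](S) → 5
  π[g](γ[g; COUNT(*)→d](S)) → 5
  T → 5
  (π[g](γ[g; COUNT(*)→d](S)) ⋈[g=b] T) → 2

== RESULT ==
g | b | d
4 | 4 | 6
9 | 9 | 8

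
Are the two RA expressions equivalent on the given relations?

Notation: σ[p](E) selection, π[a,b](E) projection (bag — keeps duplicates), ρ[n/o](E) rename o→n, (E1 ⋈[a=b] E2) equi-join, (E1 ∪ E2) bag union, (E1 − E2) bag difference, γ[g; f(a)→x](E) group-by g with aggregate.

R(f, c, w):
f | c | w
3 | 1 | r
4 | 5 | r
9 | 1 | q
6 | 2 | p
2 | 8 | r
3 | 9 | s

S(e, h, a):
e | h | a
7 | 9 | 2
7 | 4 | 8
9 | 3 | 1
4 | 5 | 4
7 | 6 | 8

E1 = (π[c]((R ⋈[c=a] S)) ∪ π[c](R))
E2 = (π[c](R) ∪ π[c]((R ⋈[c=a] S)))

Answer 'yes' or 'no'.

E1 subexpression sizes:
  R → 6
  S → 5
  (R ⋈[c=a] S) → 5
  π[c]((R ⋈[c=a] S)) → 5
  R → 6
  π[c](R) → 6
  (π[c]((R ⋈[c=a] S)) ∪ π[c](R)) → 11
E2 subexpression sizes:
  R → 6
  π[c](R) → 6
  R → 6
  S → 5
  (R ⋈[c=a] S) → 5
  π[c]((R ⋈[c=a] S)) → 5
  (π[c](R) ∪ π[c]((R ⋈[c=a] S))) → 11

E1 and E2 produce the same multiset:
c
1
1
1
1
2
2
5
8
8
8
9

yes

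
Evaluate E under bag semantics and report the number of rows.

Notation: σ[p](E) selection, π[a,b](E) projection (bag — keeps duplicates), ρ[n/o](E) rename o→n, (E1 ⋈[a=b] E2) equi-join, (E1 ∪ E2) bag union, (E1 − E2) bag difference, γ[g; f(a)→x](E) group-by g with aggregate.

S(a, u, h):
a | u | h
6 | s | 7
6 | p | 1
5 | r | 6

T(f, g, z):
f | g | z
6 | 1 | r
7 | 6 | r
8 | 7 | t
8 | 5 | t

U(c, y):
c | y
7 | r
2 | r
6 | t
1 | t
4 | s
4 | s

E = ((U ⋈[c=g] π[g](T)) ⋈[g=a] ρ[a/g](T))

Stepwise |·|:
  U → 6
  T → 4
  π[g](T) → 4
  (U ⋈[c=g] π[g](T)) → 3
  T → 4
  ρ[a/g](T) → 4
  ((U ⋈[c=g] π[g](T)) ⋈[g=a] ρ[a/g](T)) → 3

|E| = 3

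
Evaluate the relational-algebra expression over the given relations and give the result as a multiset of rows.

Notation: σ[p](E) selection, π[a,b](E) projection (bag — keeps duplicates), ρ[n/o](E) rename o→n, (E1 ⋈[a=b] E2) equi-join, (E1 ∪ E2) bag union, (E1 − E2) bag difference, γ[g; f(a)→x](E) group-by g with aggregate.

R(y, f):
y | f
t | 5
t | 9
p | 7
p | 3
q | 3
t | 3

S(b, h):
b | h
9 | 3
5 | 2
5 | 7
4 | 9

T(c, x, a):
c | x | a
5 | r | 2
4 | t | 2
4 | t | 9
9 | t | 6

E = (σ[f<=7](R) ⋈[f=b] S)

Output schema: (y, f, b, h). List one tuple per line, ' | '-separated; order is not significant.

Subexpression sizes:
  R → 6
  σ[f<=7](R) → 5
  S → 4
  (σ[f<=7](R) ⋈[f=b] S) → 2

== RESULT ==
y | f | b | h
t | 5 | 5 | 2
t | 5 | 5 | 7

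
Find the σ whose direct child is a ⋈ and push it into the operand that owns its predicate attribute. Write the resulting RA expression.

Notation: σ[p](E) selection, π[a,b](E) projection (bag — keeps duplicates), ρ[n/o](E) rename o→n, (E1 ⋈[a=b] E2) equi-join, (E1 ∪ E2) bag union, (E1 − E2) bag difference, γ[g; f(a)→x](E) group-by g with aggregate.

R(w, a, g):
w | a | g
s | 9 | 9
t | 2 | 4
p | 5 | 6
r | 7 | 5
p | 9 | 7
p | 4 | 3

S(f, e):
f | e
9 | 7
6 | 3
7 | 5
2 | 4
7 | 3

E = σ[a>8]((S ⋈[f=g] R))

σ filters on a, owned by the right side.
E' = (S ⋈[f=g] σ[a>8](R))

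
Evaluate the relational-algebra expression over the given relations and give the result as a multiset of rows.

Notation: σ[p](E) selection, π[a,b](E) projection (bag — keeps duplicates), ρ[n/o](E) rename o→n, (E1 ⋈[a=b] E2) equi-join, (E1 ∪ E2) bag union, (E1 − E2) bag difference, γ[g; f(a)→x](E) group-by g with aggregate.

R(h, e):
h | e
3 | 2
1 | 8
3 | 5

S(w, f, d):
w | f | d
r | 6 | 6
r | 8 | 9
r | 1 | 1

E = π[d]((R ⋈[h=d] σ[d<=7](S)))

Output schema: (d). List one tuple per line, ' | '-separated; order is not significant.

Row counts bottom-up:
  R → 3
  S → 3
  σ[d<=7](S) → 2
  (R ⋈[h=d] σ[d<=7](S)) → 1
  π[d]((R ⋈[h=d] σ[d<=7](S))) → 1

== RESULT ==
d
1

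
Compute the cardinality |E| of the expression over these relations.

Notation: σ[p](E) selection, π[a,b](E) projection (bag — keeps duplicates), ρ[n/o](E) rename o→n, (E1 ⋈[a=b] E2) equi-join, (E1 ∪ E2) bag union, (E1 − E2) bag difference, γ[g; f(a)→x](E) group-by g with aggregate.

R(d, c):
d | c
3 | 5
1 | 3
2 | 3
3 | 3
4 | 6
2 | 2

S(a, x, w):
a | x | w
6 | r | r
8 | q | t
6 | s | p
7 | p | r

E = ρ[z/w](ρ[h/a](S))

Row counts bottom-up:
  S → 4
  ρ[h/a](S) → 4
  ρ[z/w](ρ[h/a](S)) → 4

|E| = 4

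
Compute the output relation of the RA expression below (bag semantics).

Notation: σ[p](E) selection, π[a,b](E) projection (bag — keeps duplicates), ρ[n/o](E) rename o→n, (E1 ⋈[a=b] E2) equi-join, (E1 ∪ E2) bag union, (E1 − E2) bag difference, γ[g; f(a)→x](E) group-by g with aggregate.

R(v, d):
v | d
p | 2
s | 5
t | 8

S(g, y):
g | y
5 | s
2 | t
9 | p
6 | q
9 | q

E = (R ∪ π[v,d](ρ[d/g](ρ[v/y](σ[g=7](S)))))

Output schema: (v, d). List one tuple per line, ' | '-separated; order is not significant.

Subexpression sizes:
  R → 3
  S → 5
  σ[g=7](S) → 0
  ρ[v/y](σ[g=7](S)) → 0
  ρ[d/g](ρ[v/y](σ[g=7](S))) → 0
  π[v,d](ρ[d/g](ρ[v/y](σ[g=7](S)))) → 0
  (R ∪ π[v,d](ρ[d/g](ρ[v/y](σ[g=7](S))))) → 3

== RESULT ==
v | d
p | 2
s | 5
t | 8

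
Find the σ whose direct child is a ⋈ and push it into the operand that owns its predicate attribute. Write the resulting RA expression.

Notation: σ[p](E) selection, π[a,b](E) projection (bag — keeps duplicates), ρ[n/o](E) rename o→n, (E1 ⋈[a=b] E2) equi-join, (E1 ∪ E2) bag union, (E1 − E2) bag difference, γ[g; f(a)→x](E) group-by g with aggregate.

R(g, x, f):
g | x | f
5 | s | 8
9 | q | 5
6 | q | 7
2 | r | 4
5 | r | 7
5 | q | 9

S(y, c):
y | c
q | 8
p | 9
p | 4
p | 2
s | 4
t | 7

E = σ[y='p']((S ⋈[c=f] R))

σ filters on y, owned by the left side.
E' = (σ[y='p'](S) ⋈[c=f] R)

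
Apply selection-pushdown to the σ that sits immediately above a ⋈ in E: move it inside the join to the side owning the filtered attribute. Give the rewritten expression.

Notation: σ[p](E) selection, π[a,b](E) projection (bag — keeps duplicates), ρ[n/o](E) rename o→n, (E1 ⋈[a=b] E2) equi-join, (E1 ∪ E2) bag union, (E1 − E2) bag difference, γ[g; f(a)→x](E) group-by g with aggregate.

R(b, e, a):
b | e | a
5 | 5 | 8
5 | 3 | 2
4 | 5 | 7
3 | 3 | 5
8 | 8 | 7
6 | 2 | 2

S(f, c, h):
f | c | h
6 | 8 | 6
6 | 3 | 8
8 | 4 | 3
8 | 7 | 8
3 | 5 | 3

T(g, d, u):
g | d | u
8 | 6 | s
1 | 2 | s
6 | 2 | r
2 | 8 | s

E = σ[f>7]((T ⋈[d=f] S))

σ filters on f, owned by the right side.
E' = (T ⋈[d=f] σ[f>7](S))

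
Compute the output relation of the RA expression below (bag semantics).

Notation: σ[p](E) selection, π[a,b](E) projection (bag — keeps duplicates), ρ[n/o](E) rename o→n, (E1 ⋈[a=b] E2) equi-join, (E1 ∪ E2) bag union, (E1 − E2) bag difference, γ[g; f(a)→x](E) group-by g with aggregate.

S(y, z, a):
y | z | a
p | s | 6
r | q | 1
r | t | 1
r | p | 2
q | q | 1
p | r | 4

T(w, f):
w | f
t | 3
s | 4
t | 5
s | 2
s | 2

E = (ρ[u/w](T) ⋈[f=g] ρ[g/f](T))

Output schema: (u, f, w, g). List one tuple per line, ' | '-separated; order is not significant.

Stepwise |·|:
  T → 5
  ρ[u/w](T) → 5
  T → 5
  ρ[g/f](T) → 5
  (ρ[u/w](T) ⋈[f=g] ρ[g/f](T)) → 7

== RESULT ==
u | f | w | g
s | 2 | s | 2
s | 2 | s | 2
s | 2 | s | 2
s | 2 | s | 2
s | 4 | s | 4
t | 3 | t | 3
t | 5 | t | 5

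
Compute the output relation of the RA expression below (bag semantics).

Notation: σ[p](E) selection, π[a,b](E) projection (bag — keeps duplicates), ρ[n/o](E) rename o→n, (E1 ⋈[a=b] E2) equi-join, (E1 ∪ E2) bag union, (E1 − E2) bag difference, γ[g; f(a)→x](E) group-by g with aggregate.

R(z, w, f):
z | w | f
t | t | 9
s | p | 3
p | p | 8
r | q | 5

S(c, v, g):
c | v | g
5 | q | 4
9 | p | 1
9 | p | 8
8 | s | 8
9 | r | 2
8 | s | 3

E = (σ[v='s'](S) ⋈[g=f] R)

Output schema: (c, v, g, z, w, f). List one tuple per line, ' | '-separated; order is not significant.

Subexpression sizes:
  S → 6
  σ[v='s'](S) → 2
  R → 4
  (σ[v='s'](S) ⋈[g=f] R) → 2

== RESULT ==
c | v | g | z | w | f
8 | s | 3 | s | p | 3
8 | s | 8 | p | p | 8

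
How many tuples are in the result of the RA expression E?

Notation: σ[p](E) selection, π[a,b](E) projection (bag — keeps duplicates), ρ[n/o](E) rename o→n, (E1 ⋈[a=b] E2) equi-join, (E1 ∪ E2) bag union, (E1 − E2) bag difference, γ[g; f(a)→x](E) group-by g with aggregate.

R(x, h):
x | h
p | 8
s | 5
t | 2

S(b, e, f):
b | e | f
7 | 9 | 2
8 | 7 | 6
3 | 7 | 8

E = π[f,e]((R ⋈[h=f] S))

Stepwise |·|:
  R → 3
  S → 3
  (R ⋈[h=f] S) → 2
  π[f,e]((R ⋈[h=f] S)) → 2

|E| = 2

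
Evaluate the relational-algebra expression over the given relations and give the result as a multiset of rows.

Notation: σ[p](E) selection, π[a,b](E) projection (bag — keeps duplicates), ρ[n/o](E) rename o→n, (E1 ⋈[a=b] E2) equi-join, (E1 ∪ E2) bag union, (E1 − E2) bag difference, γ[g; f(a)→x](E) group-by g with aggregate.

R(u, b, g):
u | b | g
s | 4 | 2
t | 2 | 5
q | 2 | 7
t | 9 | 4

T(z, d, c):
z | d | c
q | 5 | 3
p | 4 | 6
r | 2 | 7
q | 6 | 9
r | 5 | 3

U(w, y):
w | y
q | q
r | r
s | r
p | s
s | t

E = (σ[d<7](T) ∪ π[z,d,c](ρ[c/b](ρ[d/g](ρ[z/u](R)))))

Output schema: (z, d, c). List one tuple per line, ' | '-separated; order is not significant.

Stepwise |·|:
  T → 5
  σ[d<7](T) → 5
  R → 4
  ρ[z/u](R) → 4
  ρ[d/g](ρ[z/u](R)) → 4
  ρ[c/b](ρ[d/g](ρ[z/u](R))) → 4
  π[z,d,c](ρ[c/b](ρ[d/g](ρ[z/u](R)))) → 4
  (σ[d<7](T) ∪ π[z,d,c](ρ[c/b](ρ[d/g](ρ[z/u](R))))) → 9

== RESULT ==
z | d | c
p | 4 | 6
q | 5 | 3
q | 6 | 9
q | 7 | 2
r | 2 | 7
r | 5 | 3
s | 2 | 4
t | 4 | 9
t | 5 | 2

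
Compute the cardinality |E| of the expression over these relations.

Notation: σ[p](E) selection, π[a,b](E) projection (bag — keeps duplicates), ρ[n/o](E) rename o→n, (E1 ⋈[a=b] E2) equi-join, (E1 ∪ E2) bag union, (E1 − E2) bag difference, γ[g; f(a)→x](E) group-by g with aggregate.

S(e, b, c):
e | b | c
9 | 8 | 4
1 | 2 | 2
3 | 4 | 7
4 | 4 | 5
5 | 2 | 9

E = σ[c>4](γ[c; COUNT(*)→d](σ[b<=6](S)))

Row counts bottom-up:
  S → 5
  σ[b<=6](S) → 4
  γ[c; COUNT(*)→d](σ[b<=6](S)) → 4
  σ[c>4](γ[c; COUNT(*)→d](σ[b<=6](S))) → 3

|E| = 3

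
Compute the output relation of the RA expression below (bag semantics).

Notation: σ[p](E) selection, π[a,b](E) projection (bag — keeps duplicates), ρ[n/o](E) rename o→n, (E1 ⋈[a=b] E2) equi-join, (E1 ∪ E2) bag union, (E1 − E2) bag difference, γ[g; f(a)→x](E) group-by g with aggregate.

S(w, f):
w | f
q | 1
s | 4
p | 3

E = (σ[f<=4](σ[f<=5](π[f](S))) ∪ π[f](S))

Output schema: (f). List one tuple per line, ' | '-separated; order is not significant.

Row counts bottom-up:
  S → 3
  π[f](S) → 3
  σ[f<=5](π[f](S)) → 3
  σ[f<=4](σ[f<=5](π[f](S))) → 3
  S → 3
  π[f](S) → 3
  (σ[f<=4](σ[f<=5](π[f](S))) ∪ π[f](S)) → 6

== RESULT ==
f
1
1
3
3
4
4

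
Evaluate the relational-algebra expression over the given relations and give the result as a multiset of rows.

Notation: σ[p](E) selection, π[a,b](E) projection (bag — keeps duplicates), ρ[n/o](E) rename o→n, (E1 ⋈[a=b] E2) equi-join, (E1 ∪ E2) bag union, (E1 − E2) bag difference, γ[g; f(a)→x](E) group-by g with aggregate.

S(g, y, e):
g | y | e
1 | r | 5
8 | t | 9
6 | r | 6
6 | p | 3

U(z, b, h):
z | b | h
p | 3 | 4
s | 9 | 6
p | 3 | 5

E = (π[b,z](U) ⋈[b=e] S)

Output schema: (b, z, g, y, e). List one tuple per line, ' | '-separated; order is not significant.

Subexpression sizes:
  U → 3
  π[b,z](U) → 3
  S → 4
  (π[b,z](U) ⋈[b=e] S) → 3

== RESULT ==
b | z | g | y | e
3 | p | 6 | p | 3
3 | p | 6 | p | 3
9 | s | 8 | t | 9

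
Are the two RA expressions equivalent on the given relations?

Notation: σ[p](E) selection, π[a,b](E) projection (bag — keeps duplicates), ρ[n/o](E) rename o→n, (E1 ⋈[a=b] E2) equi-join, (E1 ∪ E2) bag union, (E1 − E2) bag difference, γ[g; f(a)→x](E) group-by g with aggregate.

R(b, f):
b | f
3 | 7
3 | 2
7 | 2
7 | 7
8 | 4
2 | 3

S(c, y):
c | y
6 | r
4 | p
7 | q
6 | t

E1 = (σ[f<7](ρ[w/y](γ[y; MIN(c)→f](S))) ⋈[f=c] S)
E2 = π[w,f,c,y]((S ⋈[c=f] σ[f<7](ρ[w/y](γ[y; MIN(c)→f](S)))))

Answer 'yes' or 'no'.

E1 subexpression sizes:
  S → 4
  γ[y; MIN(c)→f](S) → 4
  ρ[w/y](γ[y; MIN(c)→f](S)) → 4
  σ[f<7](ρ[w/y](γ[y; MIN(c)→f](S))) → 3
  S → 4
  (σ[f<7](ρ[w/y](γ[y; MIN(c)→f](S))) ⋈[f=c] S) → 5
E2 subexpression sizes:
  S → 4
  S → 4
  γ[y; MIN(c)→f](S) → 4
  ρ[w/y](γ[y; MIN(c)→f](S)) → 4
  σ[f<7](ρ[w/y](γ[y; MIN(c)→f](S))) → 3
  (S ⋈[c=f] σ[f<7](ρ[w/y](γ[y; MIN(c)→f](S)))) → 5
  π[w,f,c,y]((S ⋈[c=f] σ[f<7](ρ[w/y](γ[y; MIN(c)→f](S))))) → 5

E1 and E2 produce the same multiset:
w | f | c | y
p | 4 | 4 | p
r | 6 | 6 | r
r | 6 | 6 | t
t | 6 | 6 | r
t | 6 | 6 | t

yes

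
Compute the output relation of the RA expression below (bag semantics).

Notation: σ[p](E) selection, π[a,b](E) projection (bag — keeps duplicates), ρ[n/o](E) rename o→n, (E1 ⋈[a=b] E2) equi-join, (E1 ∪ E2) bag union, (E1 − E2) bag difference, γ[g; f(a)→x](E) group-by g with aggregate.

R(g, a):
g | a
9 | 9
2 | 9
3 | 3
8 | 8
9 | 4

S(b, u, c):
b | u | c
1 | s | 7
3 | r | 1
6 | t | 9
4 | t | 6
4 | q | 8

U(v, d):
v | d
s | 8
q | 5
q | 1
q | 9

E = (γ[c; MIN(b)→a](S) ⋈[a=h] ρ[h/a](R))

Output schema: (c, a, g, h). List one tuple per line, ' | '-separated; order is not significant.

Row counts bottom-up:
  S → 5
  γ[c; MIN(b)→a](S) → 5
  R → 5
  ρ[h/a](R) → 5
  (γ[c; MIN(b)→a](S) ⋈[a=h] ρ[h/a](R)) → 3

== RESULT ==
c | a | g | h
1 | 3 | 3 | 3
6 | 4 | 9 | 4
8 | 4 | 9 | 4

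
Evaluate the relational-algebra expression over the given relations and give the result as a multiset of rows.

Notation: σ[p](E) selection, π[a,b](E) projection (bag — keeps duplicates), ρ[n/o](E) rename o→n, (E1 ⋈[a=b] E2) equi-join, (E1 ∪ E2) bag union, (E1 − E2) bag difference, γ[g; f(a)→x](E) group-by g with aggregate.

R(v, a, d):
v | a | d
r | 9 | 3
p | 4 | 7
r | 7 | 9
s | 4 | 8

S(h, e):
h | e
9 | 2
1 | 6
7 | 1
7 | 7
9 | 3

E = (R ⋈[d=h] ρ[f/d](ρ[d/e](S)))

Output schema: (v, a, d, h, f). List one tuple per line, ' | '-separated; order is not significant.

Subexpression sizes:
  R → 4
  S → 5
  ρ[d/e](S) → 5
  ρ[f/d](ρ[d/e](S)) → 5
  (R ⋈[d=h] ρ[f/d](ρ[d/e](S))) → 4

== RESULT ==
v | a | d | h | f
p | 4 | 7 | 7 | 1
p | 4 | 7 | 7 | 7
r | 7 | 9 | 9 | 2
r | 7 | 9 | 9 | 3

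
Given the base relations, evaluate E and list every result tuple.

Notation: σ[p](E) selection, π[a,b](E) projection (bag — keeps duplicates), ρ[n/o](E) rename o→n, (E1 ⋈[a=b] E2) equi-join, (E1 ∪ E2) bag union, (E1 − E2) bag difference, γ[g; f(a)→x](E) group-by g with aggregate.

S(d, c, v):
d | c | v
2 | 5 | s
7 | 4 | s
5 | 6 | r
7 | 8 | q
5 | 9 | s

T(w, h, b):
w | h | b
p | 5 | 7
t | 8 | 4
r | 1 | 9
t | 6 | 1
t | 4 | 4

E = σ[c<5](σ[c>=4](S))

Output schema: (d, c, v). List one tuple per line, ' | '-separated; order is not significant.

Stepwise |·|:
  S → 5
  σ[c>=4](S) → 5
  σ[c<5](σ[c>=4](S)) → 1

== RESULT ==
d | c | v
7 | 4 | s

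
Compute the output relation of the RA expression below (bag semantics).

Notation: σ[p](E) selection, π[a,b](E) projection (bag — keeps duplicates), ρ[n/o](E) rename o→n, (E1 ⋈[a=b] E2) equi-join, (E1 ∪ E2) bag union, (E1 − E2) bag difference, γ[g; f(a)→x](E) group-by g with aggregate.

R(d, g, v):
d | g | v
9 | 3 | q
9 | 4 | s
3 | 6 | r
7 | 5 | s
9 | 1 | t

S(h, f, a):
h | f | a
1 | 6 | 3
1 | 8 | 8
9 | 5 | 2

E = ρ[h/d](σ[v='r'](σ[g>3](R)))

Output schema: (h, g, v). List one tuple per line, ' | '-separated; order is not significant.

Stepwise |·|:
  R → 5
  σ[g>3](R) → 3
  σ[v='r'](σ[g>3](R)) → 1
  ρ[h/d](σ[v='r'](σ[g>3](R))) → 1

== RESULT ==
h | g | v
3 | 6 | r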